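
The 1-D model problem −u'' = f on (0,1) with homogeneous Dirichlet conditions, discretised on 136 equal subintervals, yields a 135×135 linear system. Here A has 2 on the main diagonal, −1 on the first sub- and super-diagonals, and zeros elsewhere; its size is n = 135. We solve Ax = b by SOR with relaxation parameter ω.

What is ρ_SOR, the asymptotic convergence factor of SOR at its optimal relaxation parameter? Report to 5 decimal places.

ρ_SOR = 0.95485

[ρ_J] n=135: ρ(B_J) = cos(π/(n+1)) = cos(π/136) = 0.99973.
√(1−ρ_J²) simplifies to sin(π/136) = 0.023098.
Then 2/(1+√(1−ρ_J²)) = 2/(1+0.023098); ω* = 2/1.023098 = 1.95485.
ρ_SOR = ω* − 1 = 1.95485 − 1 = 0.95485.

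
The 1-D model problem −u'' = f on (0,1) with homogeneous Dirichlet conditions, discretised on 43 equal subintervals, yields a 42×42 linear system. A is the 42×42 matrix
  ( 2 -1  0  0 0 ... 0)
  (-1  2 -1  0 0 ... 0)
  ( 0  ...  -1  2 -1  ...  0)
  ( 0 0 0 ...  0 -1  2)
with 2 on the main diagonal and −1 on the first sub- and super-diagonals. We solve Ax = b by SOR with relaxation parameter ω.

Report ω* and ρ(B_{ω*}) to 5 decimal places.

ω* = 1.86394, ρ_SOR = 0.86394

ρ_J = max_k |cos(kπ/43)| = cos(π/43) = 0.99733
1 − cos²(π/43) = sin²(π/43) ⇒ √(1−ρ_J²) = sin(π/43) = 0.072995.
Young: ω* = 2/(1+√(1−ρ_J²)) = 2/(1+0.072995) = 2/1.072995 = 1.86394.
Hence ρ(B_{ω*}) = 1.86394 − 1 = 0.86394.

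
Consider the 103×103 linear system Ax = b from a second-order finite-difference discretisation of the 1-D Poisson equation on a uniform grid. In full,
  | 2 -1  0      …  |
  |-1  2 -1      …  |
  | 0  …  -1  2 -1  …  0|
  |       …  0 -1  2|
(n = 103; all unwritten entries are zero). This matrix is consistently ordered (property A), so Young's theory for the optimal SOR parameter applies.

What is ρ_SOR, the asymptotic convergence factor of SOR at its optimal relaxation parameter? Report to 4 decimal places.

B_J for the 103×103 system has eigenvalues cos(kπ/104); ρ_J = cos(π/104) = 0.9995.
root = sin(π/104) = 0.03020  (since 1−cos² = sin²).
So ω* = 2/1.03020 = 1.9414 (Young).
ρ_SOR = ω* − 1 = 1.9414 − 1 = 0.9414.

ρ_SOR = 0.9414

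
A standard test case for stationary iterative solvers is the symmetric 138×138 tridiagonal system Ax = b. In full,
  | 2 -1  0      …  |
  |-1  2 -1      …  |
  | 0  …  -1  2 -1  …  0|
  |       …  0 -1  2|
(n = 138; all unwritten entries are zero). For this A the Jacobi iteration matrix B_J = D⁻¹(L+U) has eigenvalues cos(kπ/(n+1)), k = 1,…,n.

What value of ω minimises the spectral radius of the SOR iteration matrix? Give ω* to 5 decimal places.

[ρ_J] n=138: ρ(B_J) = cos(π/(n+1)) = cos(π/139) = 0.99974.
1 − cos²(π/139) = sin²(π/139) ⇒ √(1−ρ_J²) = sin(π/139) = 0.022599.
So ω* = 2/1.022599 = 1.95580 (Young).
ρ(B_{ω*}) = ω*−1 = 0.95580

ω* = 1.95580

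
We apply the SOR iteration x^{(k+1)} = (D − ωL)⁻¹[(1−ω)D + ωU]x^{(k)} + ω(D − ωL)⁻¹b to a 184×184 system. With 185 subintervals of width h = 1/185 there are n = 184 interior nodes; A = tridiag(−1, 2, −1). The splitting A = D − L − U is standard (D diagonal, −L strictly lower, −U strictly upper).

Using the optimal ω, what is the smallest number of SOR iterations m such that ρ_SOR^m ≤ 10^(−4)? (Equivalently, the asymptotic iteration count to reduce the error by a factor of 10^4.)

B_J for the 184×184 system has eigenvalues cos(kπ/185); ρ_J = cos(π/185) = 0.9998558.
root = sin(π/185) = 0.0169808  (since 1−cos² = sin²).
[ω*] 2 ÷ (1 + 0.0169808) = 2 ÷ 1.0169808 = 1.9666055.
ρ_SOR = ω* − 1 ≈ 0.9666055.
ρ_SOR^m ≤ 10^(−4) ⇔ m ≥ 4·ln10/(−ln 0.9666055) = 9.21034/0.0339648 = 271.173; m = ⌈271.173⌉ = 272.

m = 272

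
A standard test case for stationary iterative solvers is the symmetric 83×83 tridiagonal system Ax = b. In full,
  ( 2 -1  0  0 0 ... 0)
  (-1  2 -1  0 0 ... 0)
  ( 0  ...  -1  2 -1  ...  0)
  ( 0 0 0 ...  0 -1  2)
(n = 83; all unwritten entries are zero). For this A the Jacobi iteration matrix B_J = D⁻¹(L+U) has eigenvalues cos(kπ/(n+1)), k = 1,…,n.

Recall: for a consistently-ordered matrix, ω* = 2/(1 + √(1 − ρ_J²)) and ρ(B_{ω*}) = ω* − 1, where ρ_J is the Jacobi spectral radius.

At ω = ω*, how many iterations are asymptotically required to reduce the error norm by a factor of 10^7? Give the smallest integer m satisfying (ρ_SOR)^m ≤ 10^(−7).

B_J for the 83×83 system has eigenvalues cos(kπ/84); ρ_J = cos(π/84) = 0.9993007.
root = sin(π/84) = 0.0373912  (since 1−cos² = sin²).
ω* = 2/(1 + 0.0373912) = 2/1.0373912 = 1.9279130.
and ρ(B_{ω*}) = 1.9279130 − 1 = 0.9279130.
m ≥ 7·ln10 / (−ln 0.9279130) = 215.433; smallest integer m = 216.

m = 216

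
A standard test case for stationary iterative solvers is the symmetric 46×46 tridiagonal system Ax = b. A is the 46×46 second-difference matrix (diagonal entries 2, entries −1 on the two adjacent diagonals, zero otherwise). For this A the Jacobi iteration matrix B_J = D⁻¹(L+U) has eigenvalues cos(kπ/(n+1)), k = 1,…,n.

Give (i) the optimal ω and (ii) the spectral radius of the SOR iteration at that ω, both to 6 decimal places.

ω* = 1.874779, ρ_SOR = 0.874779

With n=46, ρ(Jacobi) = cos(π/47) = 0.997767.
√(1−ρ_J²) simplifies to sin(π/47) = 0.0667926.
ω* = 2/(1 + 0.0667926) = 2/1.0667926 = 1.874779.
Hence ρ(B_{ω*}) = 1.874779 − 1 = 0.874779.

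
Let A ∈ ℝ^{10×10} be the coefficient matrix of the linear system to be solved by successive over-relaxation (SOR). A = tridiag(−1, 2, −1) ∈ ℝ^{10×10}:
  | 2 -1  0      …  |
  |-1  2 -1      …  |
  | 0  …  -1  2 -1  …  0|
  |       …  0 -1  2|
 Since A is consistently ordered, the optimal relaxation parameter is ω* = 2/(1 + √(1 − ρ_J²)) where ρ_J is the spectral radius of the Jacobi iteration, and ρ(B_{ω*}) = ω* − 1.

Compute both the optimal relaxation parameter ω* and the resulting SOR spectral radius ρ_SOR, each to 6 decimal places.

ω* = 1.560388, ρ_SOR = 0.560388

n=10: λ(B_J) = 1 − λ(A)/2 = cos(kπ/11); k=1 gives ρ_J = 0.959493.
1 − cos²(π/11) = sin²(π/11) ⇒ √(1−ρ_J²) = sin(π/11) = 0.2817326.
ω* = 2/(1+0.2817326) = 1.560388
Hence ρ(B_{ω*}) = 1.560388 − 1 = 0.560388.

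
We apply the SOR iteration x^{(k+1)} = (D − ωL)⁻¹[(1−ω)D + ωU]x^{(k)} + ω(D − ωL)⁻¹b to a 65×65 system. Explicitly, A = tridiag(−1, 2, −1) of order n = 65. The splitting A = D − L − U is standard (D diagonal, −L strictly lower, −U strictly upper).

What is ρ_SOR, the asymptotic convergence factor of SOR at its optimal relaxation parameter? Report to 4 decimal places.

[ρ_J] n=65: ρ(B_J) = cos(π/(n+1)) = cos(π/66) = 0.9989.
1 − cos²(π/66) = sin²(π/66) ⇒ √(1−ρ_J²) = sin(π/66) = 0.04758.
ω* = 2/(1 + 0.04758) = 2/1.04758 = 1.9092.
and ρ(B_{ω*}) = 1.9092 − 1 = 0.9092.

ρ_SOR = 0.9092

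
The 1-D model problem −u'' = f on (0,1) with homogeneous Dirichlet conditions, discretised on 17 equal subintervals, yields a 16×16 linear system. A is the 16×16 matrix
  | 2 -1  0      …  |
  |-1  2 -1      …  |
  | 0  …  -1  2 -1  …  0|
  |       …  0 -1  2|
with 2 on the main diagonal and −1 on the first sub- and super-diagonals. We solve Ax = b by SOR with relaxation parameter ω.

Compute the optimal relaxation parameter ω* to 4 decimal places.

ω* = 1.6895

spectrum of D⁻¹(L+U) = {cos(kπ/17) : 1≤k≤16}; ρ_J = cos(π/17) = 0.9830.
root = sin(π/17) = 0.18375  (since 1−cos² = sin²).
ω* = 2/(1 + 0.18375) = 2/1.18375 = 1.6895.
ρ(B_{ω*}) = ω*−1 = 0.6895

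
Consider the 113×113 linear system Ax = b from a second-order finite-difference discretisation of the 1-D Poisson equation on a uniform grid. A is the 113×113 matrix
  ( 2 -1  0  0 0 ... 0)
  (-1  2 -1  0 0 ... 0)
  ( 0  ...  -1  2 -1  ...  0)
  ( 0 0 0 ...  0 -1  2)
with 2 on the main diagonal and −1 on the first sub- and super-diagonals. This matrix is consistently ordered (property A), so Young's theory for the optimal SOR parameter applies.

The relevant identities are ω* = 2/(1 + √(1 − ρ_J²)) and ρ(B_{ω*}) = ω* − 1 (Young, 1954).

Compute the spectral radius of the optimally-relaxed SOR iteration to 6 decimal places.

ρ_SOR = 0.946369

With n=113, ρ(Jacobi) = cos(π/114) = 0.999620.
√(1−ρ_J²) = |sin(π/114)| = 0.0275543
ω* = 2/(1+0.0275543) = 1.946369
Hence ρ(B_{ω*}) = 1.946369 − 1 = 0.946369.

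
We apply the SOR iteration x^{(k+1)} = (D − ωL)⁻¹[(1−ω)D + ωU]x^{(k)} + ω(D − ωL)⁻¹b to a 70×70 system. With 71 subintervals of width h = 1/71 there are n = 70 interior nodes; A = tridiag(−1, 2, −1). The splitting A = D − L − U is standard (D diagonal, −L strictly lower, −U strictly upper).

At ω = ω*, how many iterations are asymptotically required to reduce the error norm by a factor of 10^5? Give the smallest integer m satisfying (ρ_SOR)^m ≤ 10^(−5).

m = 131

[ρ_J] n=70: ρ(B_J) = cos(π/(n+1)) = cos(π/71) = 0.9990212.
root = sin(π/71) = 0.0442333  (since 1−cos² = sin²).
ω* = 2/(1 + 0.0442333) = 2/1.0442333 = 1.9152808.
ρ_SOR = ω* − 1 = 1.9152808 − 1 = 0.9152808.
(0.9152808)^m ≤ 10^{−5}  ⇒  m·ln(0.9152808) ≤ −5·ln10  ⇒  m ≥ 130.053  ⇒  m = 131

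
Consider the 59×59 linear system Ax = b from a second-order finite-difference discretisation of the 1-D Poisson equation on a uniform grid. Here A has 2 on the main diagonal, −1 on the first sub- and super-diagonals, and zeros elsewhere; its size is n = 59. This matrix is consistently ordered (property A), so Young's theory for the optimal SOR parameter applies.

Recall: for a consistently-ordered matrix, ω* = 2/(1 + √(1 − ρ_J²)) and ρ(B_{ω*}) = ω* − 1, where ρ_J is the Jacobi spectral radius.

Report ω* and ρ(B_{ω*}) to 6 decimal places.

[ρ_J] n=59: ρ(B_J) = cos(π/(n+1)) = cos(π/60) = 0.998630.
root = sin(π/60) = 0.0523360  (since 1−cos² = sin²).
Then 2/(1+√(1−ρ_J²)) = 2/(1+0.0523360); ω* = 2/1.0523360 = 1.900534.
At ω = 1.900534 every |λ(B_ω)| = ω−1, so ρ_SOR = 0.900534.

ω* = 1.900534, ρ_SOR = 0.900534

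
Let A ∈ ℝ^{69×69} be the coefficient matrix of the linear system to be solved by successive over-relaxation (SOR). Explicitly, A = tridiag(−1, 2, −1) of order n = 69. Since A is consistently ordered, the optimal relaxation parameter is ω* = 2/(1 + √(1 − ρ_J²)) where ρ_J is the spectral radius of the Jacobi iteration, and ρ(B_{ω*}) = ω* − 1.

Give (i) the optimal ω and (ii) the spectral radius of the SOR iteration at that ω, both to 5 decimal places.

n=69: λ(B_J) = 1 − λ(A)/2 = cos(kπ/70); k=1 gives ρ_J = 0.99899.
1 − cos²(π/70) = sin²(π/70) ⇒ √(1−ρ_J²) = sin(π/70) = 0.044865.
ω* = 2 / (1 + 0.044865) = 2 / 1.044865 ≈ 1.91412.
and ρ(B_{ω*}) = 1.91412 − 1 = 0.91412.

ω* = 1.91412, ρ_SOR = 0.91412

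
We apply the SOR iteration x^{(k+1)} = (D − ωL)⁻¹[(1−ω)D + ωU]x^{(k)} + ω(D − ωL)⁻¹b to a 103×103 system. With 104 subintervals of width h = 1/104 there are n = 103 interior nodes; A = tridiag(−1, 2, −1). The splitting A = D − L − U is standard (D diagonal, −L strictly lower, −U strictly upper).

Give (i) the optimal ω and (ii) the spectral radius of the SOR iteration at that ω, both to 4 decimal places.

½·tridiag(1,0,1) at n=103: λ_k = cos(kπ/104); max |λ| at k=1 ⇒ ρ_J = cos(π/104) ≈ 0.9995.
root = sin(π/104) = 0.03020  (since 1−cos² = sin²).
Then 2/(1+√(1−ρ_J²)) = 2/(1+0.03020); ω* = 2/1.03020 = 1.9414.
and ρ(B_{ω*}) = 1.9414 − 1 = 0.9414.

ω* = 1.9414, ρ_SOR = 0.9414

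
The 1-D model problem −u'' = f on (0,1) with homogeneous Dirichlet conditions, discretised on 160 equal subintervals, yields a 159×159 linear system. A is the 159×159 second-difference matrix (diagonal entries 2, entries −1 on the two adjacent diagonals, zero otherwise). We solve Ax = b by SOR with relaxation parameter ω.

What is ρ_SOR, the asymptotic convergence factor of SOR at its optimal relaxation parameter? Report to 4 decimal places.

ρ_SOR = 0.9615

n=159: λ(B_J) = 1 − λ(A)/2 = cos(kπ/160); k=1 gives ρ_J = 0.9998.
√(1 − cos²(π/160)) = sin(π/160) ≈ 0.01963.
Young: ω* = 2/(1+√(1−ρ_J²)) = 2/(1+0.01963) = 2/1.01963 = 1.9615.
ρ(B_{ω*}) = ω*−1 = 0.9615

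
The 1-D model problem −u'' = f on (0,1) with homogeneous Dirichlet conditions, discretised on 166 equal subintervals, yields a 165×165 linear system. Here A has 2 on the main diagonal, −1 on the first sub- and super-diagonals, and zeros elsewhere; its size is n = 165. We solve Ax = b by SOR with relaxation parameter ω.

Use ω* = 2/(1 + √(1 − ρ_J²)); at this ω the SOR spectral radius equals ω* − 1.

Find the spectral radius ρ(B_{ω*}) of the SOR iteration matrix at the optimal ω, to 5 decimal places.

ρ_SOR = 0.96285

[ρ_J] n=165: ρ(B_J) = cos(π/(n+1)) = cos(π/166) = 0.99982.
√(1−ρ_J²) simplifies to sin(π/166) = 0.018924.
So ω* = 2/1.018924 = 1.96285 (Young).
At ω = 1.96285 every |λ(B_ω)| = ω−1, so ρ_SOR = 0.96285.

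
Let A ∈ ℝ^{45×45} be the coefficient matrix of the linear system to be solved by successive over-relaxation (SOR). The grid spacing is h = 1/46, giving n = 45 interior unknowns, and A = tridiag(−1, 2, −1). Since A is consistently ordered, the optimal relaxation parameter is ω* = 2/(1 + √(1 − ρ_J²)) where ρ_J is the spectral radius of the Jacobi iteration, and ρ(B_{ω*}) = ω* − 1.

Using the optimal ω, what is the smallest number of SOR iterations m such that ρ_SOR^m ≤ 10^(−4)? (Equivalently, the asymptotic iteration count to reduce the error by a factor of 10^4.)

spectrum of D⁻¹(L+U) = {cos(kπ/46) : 1≤k≤45}; ρ_J = cos(π/46) = 0.9976688.
root = sin(π/46) = 0.0682424  (since 1−cos² = sin²).
Young: ω* = 2/(1+√(1−ρ_J²)) = 2/(1+0.0682424) = 2/1.0682424 = 1.8722342.
[ρ_SOR] ω* − 1 = 0.8722342.
4·ln10 = 9.21034; −ln(0.8722342) = 0.136697; m = ⌈9.21034/0.136697⌉ = ⌈67.378⌉ = 68.

m = 68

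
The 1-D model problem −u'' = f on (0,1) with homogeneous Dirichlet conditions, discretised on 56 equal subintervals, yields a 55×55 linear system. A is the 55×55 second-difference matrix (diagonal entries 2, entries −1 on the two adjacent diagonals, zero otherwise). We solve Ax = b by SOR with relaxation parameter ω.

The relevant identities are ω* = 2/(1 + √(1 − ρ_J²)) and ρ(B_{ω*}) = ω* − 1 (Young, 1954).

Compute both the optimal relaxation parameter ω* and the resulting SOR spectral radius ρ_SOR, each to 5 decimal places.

½·tridiag(1,0,1) at n=55: λ_k = cos(kπ/56); max |λ| at k=1 ⇒ ρ_J = cos(π/56) ≈ 0.99843.
1 − cos²(π/56) = sin²(π/56) ⇒ √(1−ρ_J²) = sin(π/56) = 0.056070.
ω* = 2/(1+0.056070) = 1.89381
Hence ρ(B_{ω*}) = 1.89381 − 1 = 0.89381.

ω* = 1.89381, ρ_SOR = 0.89381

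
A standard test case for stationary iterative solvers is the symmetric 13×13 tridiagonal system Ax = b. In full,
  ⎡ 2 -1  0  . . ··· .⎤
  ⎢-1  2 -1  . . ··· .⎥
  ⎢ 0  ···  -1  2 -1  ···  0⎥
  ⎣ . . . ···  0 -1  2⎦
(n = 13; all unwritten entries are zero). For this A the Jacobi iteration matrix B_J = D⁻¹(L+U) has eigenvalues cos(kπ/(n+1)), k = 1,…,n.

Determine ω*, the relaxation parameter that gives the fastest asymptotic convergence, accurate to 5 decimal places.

½·tridiag(1,0,1) at n=13: λ_k = cos(kπ/14); max |λ| at k=1 ⇒ ρ_J = cos(π/14) ≈ 0.97493.
root = sin(π/14) = 0.222521  (since 1−cos² = sin²).
So ω* = 2/1.222521 = 1.63596 (Young).
ρ_SOR = ω* − 1 = 1.63596 − 1 = 0.63596.

ω* = 1.63596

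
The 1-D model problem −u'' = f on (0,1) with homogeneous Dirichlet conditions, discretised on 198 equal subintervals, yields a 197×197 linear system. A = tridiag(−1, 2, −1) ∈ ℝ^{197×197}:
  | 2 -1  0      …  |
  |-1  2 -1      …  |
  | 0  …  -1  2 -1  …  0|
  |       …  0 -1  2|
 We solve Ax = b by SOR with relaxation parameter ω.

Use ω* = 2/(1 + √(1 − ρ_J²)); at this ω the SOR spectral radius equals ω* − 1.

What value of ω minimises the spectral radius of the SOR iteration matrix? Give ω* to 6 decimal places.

B_J for the 197×197 system has eigenvalues cos(kπ/198); ρ_J = cos(π/198) = 0.999874.
1 − cos²(π/198) = sin²(π/198) ⇒ √(1−ρ_J²) = sin(π/198) = 0.0158660.
ω* = 2/(1 + 0.0158660) = 2/1.0158660 = 1.968764.
ρ(B_{ω*}) = ω*−1 = 0.968764

ω* = 1.968764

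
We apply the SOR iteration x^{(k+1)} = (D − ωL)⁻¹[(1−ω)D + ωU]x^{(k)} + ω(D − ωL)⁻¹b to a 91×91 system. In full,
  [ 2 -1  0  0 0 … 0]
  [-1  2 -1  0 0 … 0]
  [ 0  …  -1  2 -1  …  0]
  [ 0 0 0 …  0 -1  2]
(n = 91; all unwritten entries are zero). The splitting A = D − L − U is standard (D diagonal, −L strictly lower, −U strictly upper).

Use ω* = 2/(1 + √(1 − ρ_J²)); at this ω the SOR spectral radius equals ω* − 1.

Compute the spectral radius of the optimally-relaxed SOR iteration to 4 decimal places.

ρ_SOR = 0.9340

With n=91, ρ(Jacobi) = cos(π/92) = 0.9994.
√(1−ρ_J²) = |sin(π/92)| = 0.03414
[ω*] 2 ÷ (1 + 0.03414) = 2 ÷ 1.03414 = 1.9340.
and ρ(B_{ω*}) = 1.9340 − 1 = 0.9340.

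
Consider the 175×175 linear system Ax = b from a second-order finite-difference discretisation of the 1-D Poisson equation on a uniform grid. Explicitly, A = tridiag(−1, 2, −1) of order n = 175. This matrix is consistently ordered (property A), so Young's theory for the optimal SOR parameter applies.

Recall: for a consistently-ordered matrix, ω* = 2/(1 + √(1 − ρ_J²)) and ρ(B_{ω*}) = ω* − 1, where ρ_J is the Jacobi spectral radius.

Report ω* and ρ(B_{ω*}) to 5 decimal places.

ω* = 1.96493, ρ_SOR = 0.96493

With n=175, ρ(Jacobi) = cos(π/176) = 0.99984.
√(1−ρ_J²) = |sin(π/176)| = 0.017849
So ω* = 2/1.017849 = 1.96493 (Young).
and ρ(B_{ω*}) = 1.96493 − 1 = 0.96493.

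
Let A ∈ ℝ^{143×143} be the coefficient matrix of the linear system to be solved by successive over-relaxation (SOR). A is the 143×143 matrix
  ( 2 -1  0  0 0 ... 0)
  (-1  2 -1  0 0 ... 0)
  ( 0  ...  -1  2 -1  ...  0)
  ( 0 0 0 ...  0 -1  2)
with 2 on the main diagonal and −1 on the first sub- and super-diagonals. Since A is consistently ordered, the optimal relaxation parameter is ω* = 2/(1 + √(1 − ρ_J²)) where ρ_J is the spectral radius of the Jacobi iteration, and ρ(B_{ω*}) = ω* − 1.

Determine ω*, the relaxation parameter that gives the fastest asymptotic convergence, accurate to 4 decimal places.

spectrum of D⁻¹(L+U) = {cos(kπ/144) : 1≤k≤143}; ρ_J = cos(π/144) = 0.9998.
√(1−ρ_J²) = |sin(π/144)| = 0.02181
ω* = 2/(1+0.02181) = 1.9573
Hence ρ(B_{ω*}) = 1.9573 − 1 = 0.9573.

ω* = 1.9573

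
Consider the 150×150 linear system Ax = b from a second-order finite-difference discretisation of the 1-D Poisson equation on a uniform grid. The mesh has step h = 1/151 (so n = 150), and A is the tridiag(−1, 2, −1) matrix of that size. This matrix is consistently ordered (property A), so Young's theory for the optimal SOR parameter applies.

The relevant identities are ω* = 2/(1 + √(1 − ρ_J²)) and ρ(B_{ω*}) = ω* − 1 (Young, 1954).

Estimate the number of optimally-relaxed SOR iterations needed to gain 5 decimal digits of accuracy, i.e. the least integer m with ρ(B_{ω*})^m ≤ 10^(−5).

spectrum of D⁻¹(L+U) = {cos(kπ/151) : 1≤k≤150}; ρ_J = cos(π/151) = 0.9997836.
root = sin(π/151) = 0.0208037  (since 1−cos² = sin²).
Then 2/(1+√(1−ρ_J²)) = 2/(1+0.0208037); ω* = 2/1.0208037 = 1.9592405.
[ρ_SOR] ω* − 1 = 0.9592405.
ρ_SOR^m ≤ 10^(−5) ⇔ m ≥ 5·ln10/(−ln 0.9592405) = 11.5129/0.0416135 = 276.663; m = ⌈276.663⌉ = 277.

m = 277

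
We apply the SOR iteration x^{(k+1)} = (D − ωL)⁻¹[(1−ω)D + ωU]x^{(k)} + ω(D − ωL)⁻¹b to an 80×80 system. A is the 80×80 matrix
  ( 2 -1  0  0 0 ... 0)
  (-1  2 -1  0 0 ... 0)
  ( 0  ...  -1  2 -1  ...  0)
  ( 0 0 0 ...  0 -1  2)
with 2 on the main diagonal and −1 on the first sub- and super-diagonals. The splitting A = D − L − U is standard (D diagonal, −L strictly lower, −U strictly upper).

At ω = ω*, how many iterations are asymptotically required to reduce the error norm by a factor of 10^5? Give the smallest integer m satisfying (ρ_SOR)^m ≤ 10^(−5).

m = 149

spectrum of D⁻¹(L+U) = {cos(kπ/81) : 1≤k≤80}; ρ_J = cos(π/81) = 0.9992480.
√(1−ρ_J²) simplifies to sin(π/81) = 0.0387754.
Young: ω* = 2/(1+√(1−ρ_J²)) = 2/(1+0.0387754) = 2/1.0387754 = 1.9253440.
ρ_SOR = ω* − 1 = 1.9253440 − 1 = 0.9253440.
m ≥ 5·ln10 / (−ln 0.9253440) = 148.382; smallest integer m = 149.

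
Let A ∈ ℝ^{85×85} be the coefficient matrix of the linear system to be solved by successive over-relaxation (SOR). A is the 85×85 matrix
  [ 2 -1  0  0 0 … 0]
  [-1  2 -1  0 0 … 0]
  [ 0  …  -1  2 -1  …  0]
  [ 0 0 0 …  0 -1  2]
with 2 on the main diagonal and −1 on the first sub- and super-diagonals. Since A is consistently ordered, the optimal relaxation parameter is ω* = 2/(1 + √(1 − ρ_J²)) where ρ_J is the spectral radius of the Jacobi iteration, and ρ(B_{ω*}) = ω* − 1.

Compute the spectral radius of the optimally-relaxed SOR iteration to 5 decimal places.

ρ_SOR = 0.92953

[ρ_J] n=85: ρ(B_J) = cos(π/(n+1)) = cos(π/86) = 0.99933.
root = sin(π/86) = 0.036522  (since 1−cos² = sin²).
ω* = 2 / (1 + 0.036522) = 2 / 1.036522 ≈ 1.92953.
and ρ(B_{ω*}) = 1.92953 − 1 = 0.92953.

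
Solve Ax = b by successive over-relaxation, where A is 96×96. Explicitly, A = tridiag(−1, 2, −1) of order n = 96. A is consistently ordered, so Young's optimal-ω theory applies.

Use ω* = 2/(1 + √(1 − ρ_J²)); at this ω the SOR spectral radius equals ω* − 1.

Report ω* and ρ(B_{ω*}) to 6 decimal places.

[ρ_J] n=96: ρ(B_J) = cos(π/(n+1)) = cos(π/97) = 0.999476.
√(1−ρ_J²) = |sin(π/97)| = 0.0323819
ω* = 2 / (1 + 0.0323819) = 2 / 1.0323819 ≈ 1.937268.
ρ_SOR = ω* − 1 ≈ 0.937268.

ω* = 1.937268, ρ_SOR = 0.937268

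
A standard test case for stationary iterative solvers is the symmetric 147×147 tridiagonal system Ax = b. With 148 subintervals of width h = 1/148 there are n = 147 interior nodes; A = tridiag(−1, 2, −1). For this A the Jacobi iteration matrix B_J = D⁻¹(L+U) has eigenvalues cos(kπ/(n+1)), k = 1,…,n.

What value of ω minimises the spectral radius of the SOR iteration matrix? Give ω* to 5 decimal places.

ω* = 1.95843

[ρ_J] n=147: ρ(B_J) = cos(π/(n+1)) = cos(π/148) = 0.99977.
1 − cos²(π/148) = sin²(π/148) ⇒ √(1−ρ_J²) = sin(π/148) = 0.021225.
ω* = 2 / (1 + 0.021225) = 2 / 1.021225 ≈ 1.95843.
ρ_SOR = ω* − 1 = 1.95843 − 1 = 0.95843.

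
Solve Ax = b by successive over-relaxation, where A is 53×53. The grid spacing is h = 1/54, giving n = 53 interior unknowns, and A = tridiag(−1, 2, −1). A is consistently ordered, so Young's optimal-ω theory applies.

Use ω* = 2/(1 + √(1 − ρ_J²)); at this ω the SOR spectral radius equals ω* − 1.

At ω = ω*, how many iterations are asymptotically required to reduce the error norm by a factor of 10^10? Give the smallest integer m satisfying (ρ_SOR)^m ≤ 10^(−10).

ρ_J = max_k |cos(kπ/54)| = cos(π/54) = 0.9983082
√(1−ρ_J²) simplifies to sin(π/54) = 0.0581448.
ω* = 2/(1 + 0.0581448) = 2/1.0581448 = 1.8901005.
At ω = 1.8901005 every |λ(B_ω)| = ω−1, so ρ_SOR = 0.8901005.
10·ln10 = 23.0259; −ln(0.8901005) = 0.116421; m = ⌈23.0259/0.116421⌉ = ⌈197.781⌉ = 198.

m = 198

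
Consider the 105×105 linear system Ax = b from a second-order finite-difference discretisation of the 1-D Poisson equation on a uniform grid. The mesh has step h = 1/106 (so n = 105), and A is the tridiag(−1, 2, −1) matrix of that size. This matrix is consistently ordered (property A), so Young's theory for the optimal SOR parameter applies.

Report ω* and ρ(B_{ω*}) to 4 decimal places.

ω* = 1.9424, ρ_SOR = 0.9424

ρ_J = max_k |cos(kπ/106)| = cos(π/106) = 0.9996
1 − cos²(π/106) = sin²(π/106) ⇒ √(1−ρ_J²) = sin(π/106) = 0.02963.
ω* = 2/(1 + 0.02963) = 2/1.02963 = 1.9424.
[ρ_SOR] ω* − 1 = 0.9424.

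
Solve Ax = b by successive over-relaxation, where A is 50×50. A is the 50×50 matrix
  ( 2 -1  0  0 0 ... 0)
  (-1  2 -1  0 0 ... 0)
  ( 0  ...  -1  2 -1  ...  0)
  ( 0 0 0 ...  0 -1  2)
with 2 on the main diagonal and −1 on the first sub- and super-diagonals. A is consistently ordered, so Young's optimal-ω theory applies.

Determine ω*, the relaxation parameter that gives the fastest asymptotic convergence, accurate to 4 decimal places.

ω* = 1.8840

ρ_J = max_k |cos(kπ/51)| = cos(π/51) = 0.9981
√(1 − cos²(π/51)) = sin(π/51) ≈ 0.06156.
ω* = 2 / (1 + 0.06156) = 2 / 1.06156 ≈ 1.8840.
ρ_SOR = ω* − 1 = 1.8840 − 1 = 0.8840.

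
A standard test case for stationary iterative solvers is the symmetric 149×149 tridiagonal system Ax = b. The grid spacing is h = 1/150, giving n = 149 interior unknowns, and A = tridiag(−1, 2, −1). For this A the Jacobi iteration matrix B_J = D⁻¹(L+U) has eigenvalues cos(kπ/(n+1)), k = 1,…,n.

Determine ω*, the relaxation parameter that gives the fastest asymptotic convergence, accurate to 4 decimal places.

ω* = 1.9590

With n=149, ρ(Jacobi) = cos(π/150) = 0.9998.
√(1−ρ_J²) = |sin(π/150)| = 0.02094
[ω*] 2 ÷ (1 + 0.02094) = 2 ÷ 1.02094 = 1.9590.
Hence ρ(B_{ω*}) = 1.9590 − 1 = 0.9590.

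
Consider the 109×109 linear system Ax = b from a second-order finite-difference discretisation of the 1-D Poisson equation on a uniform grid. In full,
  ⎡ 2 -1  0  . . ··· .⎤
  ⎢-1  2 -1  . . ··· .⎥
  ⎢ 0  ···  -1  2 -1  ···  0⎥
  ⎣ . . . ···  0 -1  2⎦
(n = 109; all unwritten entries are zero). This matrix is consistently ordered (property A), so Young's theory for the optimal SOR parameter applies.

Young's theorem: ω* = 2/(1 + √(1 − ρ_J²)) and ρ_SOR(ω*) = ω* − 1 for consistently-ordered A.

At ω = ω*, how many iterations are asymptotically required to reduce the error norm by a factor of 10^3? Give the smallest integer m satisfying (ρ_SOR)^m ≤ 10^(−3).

m = 121

ρ_J = max_k |cos(kπ/110)| = cos(π/110) = 0.9995922
√(1 − cos²(π/110)) = sin(π/110) ≈ 0.0285561.
ω* = 2/(1 + 0.0285561) = 2/1.0285561 = 1.9444734.
Hence ρ(B_{ω*}) = 1.9444734 − 1 = 0.9444734.
ρ_SOR^m ≤ 10^(−3) ⇔ m ≥ 3·ln10/(−ln 0.9444734) = 6.90776/0.0571278 = 120.918; m = ⌈120.918⌉ = 121.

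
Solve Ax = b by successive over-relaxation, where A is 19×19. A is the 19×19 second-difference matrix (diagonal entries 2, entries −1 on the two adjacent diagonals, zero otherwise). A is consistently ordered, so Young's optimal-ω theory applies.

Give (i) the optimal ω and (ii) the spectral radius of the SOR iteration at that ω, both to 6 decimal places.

[ρ_J] n=19: ρ(B_J) = cos(π/(n+1)) = cos(π/20) = 0.987688.
√(1−ρ_J²) simplifies to sin(π/20) = 0.1564345.
ω* = 2/(1 + 0.1564345) = 2/1.1564345 = 1.729454.
At ω = 1.729454 every |λ(B_ω)| = ω−1, so ρ_SOR = 0.729454.

ω* = 1.729454, ρ_SOR = 0.729454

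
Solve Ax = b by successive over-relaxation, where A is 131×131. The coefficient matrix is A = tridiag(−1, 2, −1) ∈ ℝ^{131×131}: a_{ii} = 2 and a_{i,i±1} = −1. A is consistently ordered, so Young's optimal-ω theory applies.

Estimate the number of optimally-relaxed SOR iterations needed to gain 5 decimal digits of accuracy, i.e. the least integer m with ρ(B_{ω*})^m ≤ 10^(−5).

[ρ_J] n=131: ρ(B_J) = cos(π/(n+1)) = cos(π/132) = 0.9997168.
root = sin(π/132) = 0.0237977  (since 1−cos² = sin²).
ω* = 2 / (1 + 0.0237977) = 2 / 1.0237977 ≈ 1.9535109.
Hence ρ(B_{ω*}) = 1.9535109 − 1 = 0.9535109.
5·ln10 = 11.5129; −ln(0.9535109) = 0.0476044; m = ⌈11.5129/0.0476044⌉ = ⌈241.845⌉ = 242.

m = 242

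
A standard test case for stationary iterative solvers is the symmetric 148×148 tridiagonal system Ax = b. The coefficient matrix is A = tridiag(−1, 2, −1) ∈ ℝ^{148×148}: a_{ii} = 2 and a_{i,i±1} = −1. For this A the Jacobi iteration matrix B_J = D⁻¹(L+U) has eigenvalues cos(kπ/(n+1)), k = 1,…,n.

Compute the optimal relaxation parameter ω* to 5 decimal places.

With n=148, ρ(Jacobi) = cos(π/149) = 0.99978.
1 − cos²(π/149) = sin²(π/149) ⇒ √(1−ρ_J²) = sin(π/149) = 0.021083.
So ω* = 2/1.021083 = 1.95870 (Young).
At ω = 1.95870 every |λ(B_ω)| = ω−1, so ρ_SOR = 0.95870.

ω* = 1.95870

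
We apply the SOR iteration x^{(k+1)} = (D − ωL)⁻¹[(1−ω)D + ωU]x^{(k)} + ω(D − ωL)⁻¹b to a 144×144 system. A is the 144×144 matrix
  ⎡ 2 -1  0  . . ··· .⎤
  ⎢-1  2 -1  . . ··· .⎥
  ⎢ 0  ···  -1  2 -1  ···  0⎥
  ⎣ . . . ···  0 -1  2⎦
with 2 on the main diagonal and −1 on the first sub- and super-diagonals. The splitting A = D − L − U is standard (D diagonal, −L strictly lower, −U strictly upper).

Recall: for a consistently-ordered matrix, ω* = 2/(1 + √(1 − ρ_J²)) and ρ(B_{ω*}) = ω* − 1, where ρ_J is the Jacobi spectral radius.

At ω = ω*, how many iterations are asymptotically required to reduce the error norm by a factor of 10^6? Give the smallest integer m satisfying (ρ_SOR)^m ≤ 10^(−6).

m = 319

[ρ_J] n=144: ρ(B_J) = cos(π/(n+1)) = cos(π/145) = 0.9997653.
root = sin(π/145) = 0.0216645  (since 1−cos² = sin²).
So ω* = 2/1.0216645 = 1.9575898 (Young).
and ρ(B_{ω*}) = 1.9575898 − 1 = 0.9575898.
Need (0.9575898)^m ≤ 10^(−6): m ≥ 6·ln10/|ln 0.9575898| = 13.8155/0.0433358 = 318.801 ⇒ m = 319.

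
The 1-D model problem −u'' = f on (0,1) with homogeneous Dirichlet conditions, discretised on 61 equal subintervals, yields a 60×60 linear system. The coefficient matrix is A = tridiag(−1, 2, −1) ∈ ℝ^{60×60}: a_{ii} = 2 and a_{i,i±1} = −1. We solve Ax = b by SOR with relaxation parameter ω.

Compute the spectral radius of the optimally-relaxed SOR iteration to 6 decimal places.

½·tridiag(1,0,1) at n=60: λ_k = cos(kπ/61); max |λ| at k=1 ⇒ ρ_J = cos(π/61) ≈ 0.998674.
1 − cos²(π/61) = sin²(π/61) ⇒ √(1−ρ_J²) = sin(π/61) = 0.0514788.
Young: ω* = 2/(1+√(1−ρ_J²)) = 2/(1+0.0514788) = 2/1.0514788 = 1.902083.
and ρ(B_{ω*}) = 1.902083 − 1 = 0.902083.

ρ_SOR = 0.902083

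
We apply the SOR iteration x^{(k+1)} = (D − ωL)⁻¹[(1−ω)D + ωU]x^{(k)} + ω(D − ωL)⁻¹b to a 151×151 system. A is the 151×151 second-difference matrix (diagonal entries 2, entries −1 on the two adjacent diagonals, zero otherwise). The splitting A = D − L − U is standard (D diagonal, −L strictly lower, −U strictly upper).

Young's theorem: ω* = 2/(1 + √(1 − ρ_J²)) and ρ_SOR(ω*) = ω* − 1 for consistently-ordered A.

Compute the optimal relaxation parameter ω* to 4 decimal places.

ω* = 1.9595

With n=151, ρ(Jacobi) = cos(π/152) = 0.9998.
√(1−ρ_J²) simplifies to sin(π/152) = 0.02067.
Then 2/(1+√(1−ρ_J²)) = 2/(1+0.02067); ω* = 2/1.02067 = 1.9595.
and ρ(B_{ω*}) = 1.9595 − 1 = 0.9595.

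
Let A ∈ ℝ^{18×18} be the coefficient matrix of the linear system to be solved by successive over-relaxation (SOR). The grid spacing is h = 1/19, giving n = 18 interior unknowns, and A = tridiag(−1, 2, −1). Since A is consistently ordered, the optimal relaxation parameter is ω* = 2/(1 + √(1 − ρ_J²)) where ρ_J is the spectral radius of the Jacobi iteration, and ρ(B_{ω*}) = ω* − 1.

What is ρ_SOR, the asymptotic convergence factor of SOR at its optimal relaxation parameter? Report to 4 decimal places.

ρ_J = max_k |cos(kπ/19)| = cos(π/19) = 0.9864
1 − cos²(π/19) = sin²(π/19) ⇒ √(1−ρ_J²) = sin(π/19) = 0.16459.
ω* = 2 / (1 + 0.16459) = 2 / 1.16459 ≈ 1.7173.
At ω = 1.7173 every |λ(B_ω)| = ω−1, so ρ_SOR = 0.7173.

ρ_SOR = 0.7173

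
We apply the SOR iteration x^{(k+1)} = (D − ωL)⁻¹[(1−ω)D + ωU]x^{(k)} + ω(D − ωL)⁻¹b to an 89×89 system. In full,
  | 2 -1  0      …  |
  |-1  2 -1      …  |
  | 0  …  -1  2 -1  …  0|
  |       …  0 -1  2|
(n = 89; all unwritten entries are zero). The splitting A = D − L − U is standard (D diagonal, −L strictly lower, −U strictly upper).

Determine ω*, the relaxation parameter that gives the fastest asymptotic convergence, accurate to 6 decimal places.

spectrum of D⁻¹(L+U) = {cos(kπ/90) : 1≤k≤89}; ρ_J = cos(π/90) = 0.999391.
root = sin(π/90) = 0.0348995  (since 1−cos² = sin²).
ω* = 2/(1 + 0.0348995) = 2/1.0348995 = 1.932555.
[ρ_SOR] ω* − 1 = 0.932555.

ω* = 1.932555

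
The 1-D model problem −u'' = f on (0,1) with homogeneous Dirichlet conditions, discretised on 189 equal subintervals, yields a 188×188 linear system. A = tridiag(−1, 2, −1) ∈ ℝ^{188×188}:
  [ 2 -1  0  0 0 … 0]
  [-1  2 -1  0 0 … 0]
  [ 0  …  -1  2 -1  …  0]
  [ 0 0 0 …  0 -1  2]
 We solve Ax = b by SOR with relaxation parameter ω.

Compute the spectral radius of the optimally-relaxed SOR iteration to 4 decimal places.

With n=188, ρ(Jacobi) = cos(π/189) = 0.9999.
√(1−ρ_J²) simplifies to sin(π/189) = 0.01662.
ω* = 2 / (1 + 0.01662) = 2 / 1.01662 ≈ 1.9673.
ρ_SOR = ω* − 1 = 1.9673 − 1 = 0.9673.

ρ_SOR = 0.9673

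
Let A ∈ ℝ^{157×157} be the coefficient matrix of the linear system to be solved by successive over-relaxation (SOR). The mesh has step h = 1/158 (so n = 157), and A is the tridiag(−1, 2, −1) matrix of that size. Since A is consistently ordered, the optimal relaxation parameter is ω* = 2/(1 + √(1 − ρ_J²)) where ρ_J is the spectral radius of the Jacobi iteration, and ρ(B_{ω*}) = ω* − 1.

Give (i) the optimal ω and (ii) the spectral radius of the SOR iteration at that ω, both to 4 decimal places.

spectrum of D⁻¹(L+U) = {cos(kπ/158) : 1≤k≤157}; ρ_J = cos(π/158) = 0.9998.
1 − cos²(π/158) = sin²(π/158) ⇒ √(1−ρ_J²) = sin(π/158) = 0.01988.
Young: ω* = 2/(1+√(1−ρ_J²)) = 2/(1+0.01988) = 2/1.01988 = 1.9610.
Hence ρ(B_{ω*}) = 1.9610 − 1 = 0.9610.

ω* = 1.9610, ρ_SOR = 0.9610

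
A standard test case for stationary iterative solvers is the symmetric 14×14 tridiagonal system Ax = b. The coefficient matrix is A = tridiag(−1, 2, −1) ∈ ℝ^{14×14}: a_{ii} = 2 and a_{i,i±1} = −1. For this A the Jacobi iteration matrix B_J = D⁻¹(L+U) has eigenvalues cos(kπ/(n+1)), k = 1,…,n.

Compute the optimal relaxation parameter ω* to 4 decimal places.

ω* = 1.6558

B_J for the 14×14 system has eigenvalues cos(kπ/15); ρ_J = cos(π/15) = 0.9781.
√(1−ρ_J²) = |sin(π/15)| = 0.20791
ω* = 2/(1 + 0.20791) = 2/1.20791 = 1.6558.
ρ_SOR = ω* − 1 ≈ 0.6558.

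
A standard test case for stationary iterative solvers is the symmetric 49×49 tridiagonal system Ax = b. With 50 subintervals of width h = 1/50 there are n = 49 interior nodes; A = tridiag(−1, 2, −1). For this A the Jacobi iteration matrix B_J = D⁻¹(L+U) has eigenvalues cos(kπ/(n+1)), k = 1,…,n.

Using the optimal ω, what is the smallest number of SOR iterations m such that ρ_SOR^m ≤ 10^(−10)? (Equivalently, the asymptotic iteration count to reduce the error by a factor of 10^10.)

m = 184

ρ_J = max_k |cos(kπ/50)| = cos(π/50) = 0.9980267
√(1−ρ_J²) = |sin(π/50)| = 0.0627905
ω* = 2/(1+0.0627905) = 1.8818384
ρ_SOR = ω* − 1 ≈ 0.8818384.
Need (0.8818384)^m ≤ 10^(−10): m ≥ 10·ln10/|ln 0.8818384| = 23.0259/0.125746 = 183.114 ⇒ m = 184.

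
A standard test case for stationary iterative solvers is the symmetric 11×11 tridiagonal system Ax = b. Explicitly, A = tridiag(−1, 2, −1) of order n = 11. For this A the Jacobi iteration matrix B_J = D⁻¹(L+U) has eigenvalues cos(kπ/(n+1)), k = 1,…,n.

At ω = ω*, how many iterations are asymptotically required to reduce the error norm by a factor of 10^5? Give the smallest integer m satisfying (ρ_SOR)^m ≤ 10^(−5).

[ρ_J] n=11: ρ(B_J) = cos(π/(n+1)) = cos(π/12) = 0.9659258.
1 − cos²(π/12) = sin²(π/12) ⇒ √(1−ρ_J²) = sin(π/12) = 0.2588190.
Young: ω* = 2/(1+√(1−ρ_J²)) = 2/(1+0.2588190) = 2/1.2588190 = 1.5887908.
and ρ(B_{ω*}) = 1.5887908 − 1 = 0.5887908.
(0.5887908)^m ≤ 10^{−5}  ⇒  m·ln(0.5887908) ≤ −5·ln10  ⇒  m ≥ 21.735  ⇒  m = 22

m = 22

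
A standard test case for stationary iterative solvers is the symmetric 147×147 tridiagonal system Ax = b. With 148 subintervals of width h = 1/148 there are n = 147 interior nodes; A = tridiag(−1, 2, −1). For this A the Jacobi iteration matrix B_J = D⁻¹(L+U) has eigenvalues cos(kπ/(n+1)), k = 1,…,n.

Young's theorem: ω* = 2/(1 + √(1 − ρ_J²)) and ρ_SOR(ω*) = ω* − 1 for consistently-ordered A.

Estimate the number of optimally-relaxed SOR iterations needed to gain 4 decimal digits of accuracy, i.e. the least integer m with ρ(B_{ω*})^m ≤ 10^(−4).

m = 217

ρ_J = max_k |cos(kπ/148)| = cos(π/148) = 0.9997747
1 − cos²(π/148) = sin²(π/148) ⇒ √(1−ρ_J²) = sin(π/148) = 0.0212254.
So ω* = 2/1.0212254 = 1.9584315 (Young).
ρ_SOR = ω* − 1 ≈ 0.9584315.
m ≥ 4·ln10 / (−ln 0.9584315) = 216.932; smallest integer m = 217.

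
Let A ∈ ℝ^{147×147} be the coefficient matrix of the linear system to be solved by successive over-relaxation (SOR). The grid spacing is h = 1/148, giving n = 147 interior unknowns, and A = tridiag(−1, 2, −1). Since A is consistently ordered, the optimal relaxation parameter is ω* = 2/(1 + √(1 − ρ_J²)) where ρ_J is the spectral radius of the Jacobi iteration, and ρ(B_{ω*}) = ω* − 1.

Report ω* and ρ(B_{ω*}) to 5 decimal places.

B_J for the 147×147 system has eigenvalues cos(kπ/148); ρ_J = cos(π/148) = 0.99977.
√(1−ρ_J²) = |sin(π/148)| = 0.021225
ω* = 2/(1+0.021225) = 1.95843
ρ(B_{ω*}) = ω*−1 = 0.95843

ω* = 1.95843, ρ_SOR = 0.95843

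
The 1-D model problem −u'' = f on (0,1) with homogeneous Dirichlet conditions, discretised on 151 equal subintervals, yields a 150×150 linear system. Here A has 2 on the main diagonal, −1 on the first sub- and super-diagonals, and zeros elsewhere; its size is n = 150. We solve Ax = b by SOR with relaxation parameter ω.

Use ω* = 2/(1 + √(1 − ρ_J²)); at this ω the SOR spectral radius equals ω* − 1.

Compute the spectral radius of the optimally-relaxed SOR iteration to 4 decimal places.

[ρ_J] n=150: ρ(B_J) = cos(π/(n+1)) = cos(π/151) = 0.9998.
√(1 − cos²(π/151)) = sin(π/151) ≈ 0.02080.
Then 2/(1+√(1−ρ_J²)) = 2/(1+0.02080); ω* = 2/1.02080 = 1.9592.
ρ(B_{ω*}) = ω*−1 = 0.9592

ρ_SOR = 0.9592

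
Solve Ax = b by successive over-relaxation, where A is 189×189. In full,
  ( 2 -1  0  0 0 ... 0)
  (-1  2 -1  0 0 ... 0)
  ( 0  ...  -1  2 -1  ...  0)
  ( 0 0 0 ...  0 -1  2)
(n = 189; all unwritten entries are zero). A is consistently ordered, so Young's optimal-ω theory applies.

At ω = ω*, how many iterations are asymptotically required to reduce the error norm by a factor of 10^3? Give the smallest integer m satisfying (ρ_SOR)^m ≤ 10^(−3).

m = 209

[ρ_J] n=189: ρ(B_J) = cos(π/(n+1)) = cos(π/190) = 0.9998633.
√(1−ρ_J²) = |sin(π/190)| = 0.0165339
So ω* = 2/1.0165339 = 1.9674700 (Young).
and ρ(B_{ω*}) = 1.9674700 − 1 = 0.9674700.
ρ_SOR^m ≤ 10^(−3) ⇔ m ≥ 3·ln10/(−ln 0.9674700) = 6.90776/0.0330709 = 208.877; m = ⌈208.877⌉ = 209.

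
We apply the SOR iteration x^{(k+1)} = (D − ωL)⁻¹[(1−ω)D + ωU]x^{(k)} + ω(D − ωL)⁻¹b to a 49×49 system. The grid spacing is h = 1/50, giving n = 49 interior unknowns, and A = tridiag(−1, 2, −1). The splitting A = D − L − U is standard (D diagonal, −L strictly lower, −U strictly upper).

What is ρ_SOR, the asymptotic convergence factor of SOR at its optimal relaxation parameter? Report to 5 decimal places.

ρ_SOR = 0.88184

spectrum of D⁻¹(L+U) = {cos(kπ/50) : 1≤k≤49}; ρ_J = cos(π/50) = 0.99803.
√(1−ρ_J²) simplifies to sin(π/50) = 0.062791.
So ω* = 2/1.062791 = 1.88184 (Young).
At ω = 1.88184 every |λ(B_ω)| = ω−1, so ρ_SOR = 0.88184.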